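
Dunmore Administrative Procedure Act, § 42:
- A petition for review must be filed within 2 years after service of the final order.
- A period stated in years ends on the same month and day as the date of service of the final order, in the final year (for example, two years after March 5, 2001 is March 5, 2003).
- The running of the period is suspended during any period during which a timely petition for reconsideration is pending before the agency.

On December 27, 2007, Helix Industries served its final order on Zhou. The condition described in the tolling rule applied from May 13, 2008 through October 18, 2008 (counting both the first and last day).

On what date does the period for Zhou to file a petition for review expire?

June 4, 2010

2 years after December 27, 2007 is December 27, 2009.
From May 13, 2008 through October 18, 2008 inclusive is 159 days; tolling adds 159 days: December 27, 2009 + 159 days = June 4, 2010.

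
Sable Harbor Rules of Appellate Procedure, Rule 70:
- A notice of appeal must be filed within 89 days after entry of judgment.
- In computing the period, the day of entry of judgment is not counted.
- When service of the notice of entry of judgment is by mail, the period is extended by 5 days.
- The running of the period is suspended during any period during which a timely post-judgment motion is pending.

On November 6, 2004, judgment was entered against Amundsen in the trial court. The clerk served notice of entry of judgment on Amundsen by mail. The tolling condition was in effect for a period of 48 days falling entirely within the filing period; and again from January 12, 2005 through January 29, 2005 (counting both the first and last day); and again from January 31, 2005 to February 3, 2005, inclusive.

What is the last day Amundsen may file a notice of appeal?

April 19, 2005

89 days after November 6, 2004 is February 3, 2005.
Service was by mail, adding 5 days: February 3, 2005 + 5 days = February 8, 2005.
Tolling adds 48 days: February 8, 2005 + 48 days = March 28, 2005.
From January 12, 2005 through January 29, 2005 inclusive is 18 days; tolling adds 18 days: March 28, 2005 + 18 days = April 15, 2005.
From January 31, 2005 through February 3, 2005 inclusive is 4 days; tolling adds 4 days: April 15, 2005 + 4 days = April 19, 2005.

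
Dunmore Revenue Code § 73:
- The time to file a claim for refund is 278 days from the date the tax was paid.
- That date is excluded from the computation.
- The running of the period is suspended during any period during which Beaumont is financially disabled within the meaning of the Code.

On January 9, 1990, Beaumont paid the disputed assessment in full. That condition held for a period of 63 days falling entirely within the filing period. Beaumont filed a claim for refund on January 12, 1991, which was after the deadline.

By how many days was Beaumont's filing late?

27 days

278 days after January 9, 1990 is October 14, 1990.
Tolling adds 63 days: October 14, 1990 + 63 days = December 16, 1990.
The deadline is December 16, 1990; from December 16, 1990 to January 12, 1991 is 27 days.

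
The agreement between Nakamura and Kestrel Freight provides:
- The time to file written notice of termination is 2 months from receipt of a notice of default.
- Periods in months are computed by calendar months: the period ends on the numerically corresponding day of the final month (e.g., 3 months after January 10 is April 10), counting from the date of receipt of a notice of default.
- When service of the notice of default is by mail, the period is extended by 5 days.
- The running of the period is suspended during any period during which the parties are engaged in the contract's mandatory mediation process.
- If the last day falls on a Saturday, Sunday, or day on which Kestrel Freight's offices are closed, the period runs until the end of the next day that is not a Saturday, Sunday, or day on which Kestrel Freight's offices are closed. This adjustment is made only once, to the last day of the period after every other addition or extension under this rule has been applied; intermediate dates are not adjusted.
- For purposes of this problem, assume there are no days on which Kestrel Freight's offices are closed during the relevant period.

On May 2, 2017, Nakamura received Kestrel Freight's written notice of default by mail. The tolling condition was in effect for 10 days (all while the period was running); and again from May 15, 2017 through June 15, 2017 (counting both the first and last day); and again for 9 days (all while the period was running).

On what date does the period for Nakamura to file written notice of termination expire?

2 months after May 2, 2017 is July 2, 2017.
Service was by mail, adding 5 days: July 2, 2017 + 5 days = July 7, 2017.
Tolling adds 10 days: July 7, 2017 + 10 days = July 17, 2017.
From May 15, 2017 through June 15, 2017 inclusive is 32 days; tolling adds 32 days: July 17, 2017 + 32 days = August 18, 2017.
Tolling adds 9 days: August 18, 2017 + 9 days = August 27, 2017.
August 27, 2017 is Sunday. The next qualifying day is August 28, 2017.

August 28, 2017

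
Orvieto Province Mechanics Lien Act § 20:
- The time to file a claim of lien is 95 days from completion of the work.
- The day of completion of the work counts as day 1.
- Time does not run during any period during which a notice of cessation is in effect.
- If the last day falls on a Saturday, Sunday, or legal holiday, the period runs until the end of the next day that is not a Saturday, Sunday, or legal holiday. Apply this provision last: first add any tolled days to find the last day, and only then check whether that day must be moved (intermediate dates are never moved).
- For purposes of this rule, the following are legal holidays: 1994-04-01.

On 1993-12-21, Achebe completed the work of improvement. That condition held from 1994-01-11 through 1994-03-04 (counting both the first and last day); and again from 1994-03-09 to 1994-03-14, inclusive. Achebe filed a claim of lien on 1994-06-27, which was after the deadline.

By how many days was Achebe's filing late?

35 days

Counting 1993-12-21 as day 1, day 95 is March 25, 1994.
From January 11, 1994 through March 4, 1994 inclusive is 53 days; tolling adds 53 days: March 25, 1994 + 53 days = May 17, 1994.
From March 9, 1994 through March 14, 1994 inclusive is 6 days; tolling adds 6 days: May 17, 1994 + 6 days = May 23, 1994.
May 23, 1994 is a Monday and not a legal holiday, so no extension applies.
The deadline is May 23, 1994; from May 23, 1994 to June 27, 1994 is 35 days.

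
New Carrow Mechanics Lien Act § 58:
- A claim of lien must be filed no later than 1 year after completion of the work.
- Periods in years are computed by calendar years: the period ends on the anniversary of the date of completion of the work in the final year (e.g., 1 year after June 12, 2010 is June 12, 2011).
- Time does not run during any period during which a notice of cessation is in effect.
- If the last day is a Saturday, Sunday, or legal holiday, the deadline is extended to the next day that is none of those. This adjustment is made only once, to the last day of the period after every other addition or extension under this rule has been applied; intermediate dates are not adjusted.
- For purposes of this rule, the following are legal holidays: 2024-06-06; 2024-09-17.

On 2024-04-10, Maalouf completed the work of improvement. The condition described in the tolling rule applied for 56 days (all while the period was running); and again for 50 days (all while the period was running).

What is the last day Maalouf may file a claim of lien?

1 year after 2024-04-10 is April 10, 2025.
Tolling adds 56 days: April 10, 2025 + 56 days = June 5, 2025.
Tolling adds 50 days: June 5, 2025 + 50 days = July 25, 2025.
July 25, 2025 is a Friday and not a legal holiday, so no extension applies.

July 25, 2025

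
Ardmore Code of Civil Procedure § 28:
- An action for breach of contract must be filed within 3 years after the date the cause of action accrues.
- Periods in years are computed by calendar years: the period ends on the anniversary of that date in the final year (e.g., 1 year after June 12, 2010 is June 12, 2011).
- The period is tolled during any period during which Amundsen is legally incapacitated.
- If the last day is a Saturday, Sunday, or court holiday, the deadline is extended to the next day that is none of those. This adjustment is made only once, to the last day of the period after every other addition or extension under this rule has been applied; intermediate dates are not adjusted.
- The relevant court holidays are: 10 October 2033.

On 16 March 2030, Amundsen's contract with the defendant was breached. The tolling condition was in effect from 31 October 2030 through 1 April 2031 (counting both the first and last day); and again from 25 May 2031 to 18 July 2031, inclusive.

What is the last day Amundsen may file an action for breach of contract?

3 years after 16 March 2030 is March 16, 2033.
From October 31, 2030 through April 1, 2031 inclusive is 153 days; tolling adds 153 days: March 16, 2033 + 153 days = August 16, 2033.
From May 25, 2031 through July 18, 2031 inclusive is 55 days; tolling adds 55 days: August 16, 2033 + 55 days = October 10, 2033.
October 10, 2033 is a listed holiday. The next qualifying day is October 11, 2033.

October 11, 2033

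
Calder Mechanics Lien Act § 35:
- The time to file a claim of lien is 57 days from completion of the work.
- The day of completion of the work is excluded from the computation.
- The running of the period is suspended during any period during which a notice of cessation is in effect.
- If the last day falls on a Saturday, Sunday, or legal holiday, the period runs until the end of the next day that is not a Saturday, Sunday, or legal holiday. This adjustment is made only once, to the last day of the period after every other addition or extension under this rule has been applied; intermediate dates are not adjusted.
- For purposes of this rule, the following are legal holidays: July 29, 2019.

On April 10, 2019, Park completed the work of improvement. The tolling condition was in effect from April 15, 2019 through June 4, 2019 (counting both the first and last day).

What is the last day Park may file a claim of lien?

July 30, 2019

57 days after April 10, 2019 is June 6, 2019.
From April 15, 2019 through June 4, 2019 inclusive is 51 days; tolling adds 51 days: June 6, 2019 + 51 days = July 27, 2019.
July 27, 2019 is Saturday; July 28, 2019 is Sunday; July 29, 2019 is a listed holiday. The next qualifying day is July 30, 2019.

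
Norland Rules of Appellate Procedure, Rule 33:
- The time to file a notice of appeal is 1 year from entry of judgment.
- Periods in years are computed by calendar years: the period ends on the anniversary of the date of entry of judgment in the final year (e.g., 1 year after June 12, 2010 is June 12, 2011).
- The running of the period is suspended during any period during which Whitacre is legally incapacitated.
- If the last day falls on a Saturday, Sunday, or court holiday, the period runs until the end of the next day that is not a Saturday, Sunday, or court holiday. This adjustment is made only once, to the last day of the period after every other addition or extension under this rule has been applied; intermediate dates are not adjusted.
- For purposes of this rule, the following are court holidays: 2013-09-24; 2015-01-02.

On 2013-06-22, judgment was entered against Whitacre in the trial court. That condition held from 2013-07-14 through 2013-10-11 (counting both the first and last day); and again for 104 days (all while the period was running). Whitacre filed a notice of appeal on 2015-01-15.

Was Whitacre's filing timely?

No

1 year after 2013-06-22 is June 22, 2014.
From July 14, 2013 through October 11, 2013 inclusive is 90 days; tolling adds 90 days: June 22, 2014 + 90 days = September 20, 2014.
Tolling adds 104 days: September 20, 2014 + 104 days = January 2, 2015.
January 2, 2015 is a listed holiday; January 3, 2015 is Saturday; January 4, 2015 is Sunday. The next qualifying day is January 5, 2015.
The deadline is January 5, 2015; the filing on January 15, 2015 is after that date.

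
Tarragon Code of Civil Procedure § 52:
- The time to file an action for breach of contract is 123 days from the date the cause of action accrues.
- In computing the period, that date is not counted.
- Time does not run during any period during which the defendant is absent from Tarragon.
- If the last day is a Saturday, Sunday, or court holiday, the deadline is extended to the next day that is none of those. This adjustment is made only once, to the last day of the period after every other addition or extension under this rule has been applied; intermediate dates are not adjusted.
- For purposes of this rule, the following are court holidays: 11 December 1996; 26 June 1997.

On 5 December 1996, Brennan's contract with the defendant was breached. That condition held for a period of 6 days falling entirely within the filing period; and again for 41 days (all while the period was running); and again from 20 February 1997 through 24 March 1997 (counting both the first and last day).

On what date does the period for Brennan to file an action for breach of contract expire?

123 days after 5 December 1996 is April 7, 1997.
Tolling adds 6 days: April 7, 1997 + 6 days = April 13, 1997.
Tolling adds 41 days: April 13, 1997 + 41 days = May 24, 1997.
From February 20, 1997 through March 24, 1997 inclusive is 33 days; tolling adds 33 days: May 24, 1997 + 33 days = June 26, 1997.
June 26, 1997 is a listed holiday. The next qualifying day is June 27, 1997.

June 27, 1997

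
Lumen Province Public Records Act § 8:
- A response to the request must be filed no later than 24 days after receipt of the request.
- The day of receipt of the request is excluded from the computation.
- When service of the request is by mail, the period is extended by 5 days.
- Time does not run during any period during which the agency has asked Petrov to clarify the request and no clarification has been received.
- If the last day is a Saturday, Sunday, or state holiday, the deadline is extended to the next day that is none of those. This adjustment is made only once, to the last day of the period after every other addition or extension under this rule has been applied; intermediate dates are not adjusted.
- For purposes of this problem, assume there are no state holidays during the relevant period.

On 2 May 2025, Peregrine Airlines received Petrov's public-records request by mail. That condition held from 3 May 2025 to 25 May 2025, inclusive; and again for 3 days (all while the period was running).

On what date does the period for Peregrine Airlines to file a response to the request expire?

June 26, 2025

24 days after 2 May 2025 is May 26, 2025.
Service was by mail, adding 5 days: May 26, 2025 + 5 days = May 31, 2025.
From May 3, 2025 through May 25, 2025 inclusive is 23 days; tolling adds 23 days: May 31, 2025 + 23 days = June 23, 2025.
Tolling adds 3 days: June 23, 2025 + 3 days = June 26, 2025.
June 26, 2025 is a Thursday and not a state holiday, so no extension applies.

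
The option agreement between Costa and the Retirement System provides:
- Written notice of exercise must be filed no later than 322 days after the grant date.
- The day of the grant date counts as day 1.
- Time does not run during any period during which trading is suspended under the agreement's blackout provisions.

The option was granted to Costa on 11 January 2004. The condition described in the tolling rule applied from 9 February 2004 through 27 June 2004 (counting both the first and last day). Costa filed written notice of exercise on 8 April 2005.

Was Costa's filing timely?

Counting 11 January 2004 as day 1, day 322 is November 27, 2004.
From February 9, 2004 through June 27, 2004 inclusive is 140 days; tolling adds 140 days: November 27, 2004 + 140 days = April 16, 2005.
The deadline is April 16, 2005; the filing on April 8, 2005 is on or before that date.

Yes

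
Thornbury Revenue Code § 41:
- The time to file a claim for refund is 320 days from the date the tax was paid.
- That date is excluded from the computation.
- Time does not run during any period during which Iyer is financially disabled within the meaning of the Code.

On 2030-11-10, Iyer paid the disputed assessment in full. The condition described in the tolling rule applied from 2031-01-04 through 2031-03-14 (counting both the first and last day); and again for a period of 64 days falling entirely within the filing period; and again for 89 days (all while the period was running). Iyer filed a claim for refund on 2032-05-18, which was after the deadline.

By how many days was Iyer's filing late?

320 days after 2030-11-10 is September 26, 2031.
From January 4, 2031 through March 14, 2031 inclusive is 70 days; tolling adds 70 days: September 26, 2031 + 70 days = December 5, 2031.
Tolling adds 64 days: December 5, 2031 + 64 days = February 7, 2032.
Tolling adds 89 days: February 7, 2032 + 89 days = May 6, 2032.
The deadline is May 6, 2032; from May 6, 2032 to May 18, 2032 is 12 days.

12 days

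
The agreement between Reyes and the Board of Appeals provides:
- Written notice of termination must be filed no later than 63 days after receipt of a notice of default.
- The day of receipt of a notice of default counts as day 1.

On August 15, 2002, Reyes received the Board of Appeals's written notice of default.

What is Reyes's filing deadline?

Counting August 15, 2002 as day 1, day 63 is October 16, 2002.

October 16, 2002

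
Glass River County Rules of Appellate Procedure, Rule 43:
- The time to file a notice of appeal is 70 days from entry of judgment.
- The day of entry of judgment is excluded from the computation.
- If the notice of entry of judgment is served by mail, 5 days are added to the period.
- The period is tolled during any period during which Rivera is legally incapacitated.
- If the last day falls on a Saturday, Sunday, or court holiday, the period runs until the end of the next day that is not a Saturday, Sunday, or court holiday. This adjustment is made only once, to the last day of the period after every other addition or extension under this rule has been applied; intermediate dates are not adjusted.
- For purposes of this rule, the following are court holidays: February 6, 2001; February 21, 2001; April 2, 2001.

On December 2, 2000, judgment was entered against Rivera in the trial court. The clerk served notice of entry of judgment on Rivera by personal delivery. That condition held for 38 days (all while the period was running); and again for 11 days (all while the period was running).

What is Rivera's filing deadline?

70 days after December 2, 2000 is February 10, 2001.
Service was not by mail, so no mail extension applies.
Tolling adds 38 days: February 10, 2001 + 38 days = March 20, 2001.
Tolling adds 11 days: March 20, 2001 + 11 days = March 31, 2001.
March 31, 2001 is Saturday; April 1, 2001 is Sunday; April 2, 2001 is a listed holiday. The next qualifying day is April 3, 2001.

April 3, 2001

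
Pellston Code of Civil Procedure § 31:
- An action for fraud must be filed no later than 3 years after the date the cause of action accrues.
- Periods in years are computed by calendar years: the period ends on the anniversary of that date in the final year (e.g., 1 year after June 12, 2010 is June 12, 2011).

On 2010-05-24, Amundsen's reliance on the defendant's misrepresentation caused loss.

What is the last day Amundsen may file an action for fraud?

3 years after 2010-05-24 is May 24, 2013.

May 24, 2013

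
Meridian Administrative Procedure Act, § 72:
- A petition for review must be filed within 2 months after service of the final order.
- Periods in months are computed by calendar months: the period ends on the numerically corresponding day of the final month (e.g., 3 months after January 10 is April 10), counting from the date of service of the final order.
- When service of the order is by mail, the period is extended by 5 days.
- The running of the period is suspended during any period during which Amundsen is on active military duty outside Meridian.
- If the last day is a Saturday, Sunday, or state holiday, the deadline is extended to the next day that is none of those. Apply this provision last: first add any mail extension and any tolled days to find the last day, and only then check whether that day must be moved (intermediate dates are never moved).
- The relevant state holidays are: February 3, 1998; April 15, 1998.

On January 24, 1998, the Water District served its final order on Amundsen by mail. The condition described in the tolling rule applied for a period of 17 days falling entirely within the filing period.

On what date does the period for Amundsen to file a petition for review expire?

April 16, 1998

2 months after January 24, 1998 is March 24, 1998.
Service was by mail, adding 5 days: March 24, 1998 + 5 days = March 29, 1998.
Tolling adds 17 days: March 29, 1998 + 17 days = April 15, 1998.
April 15, 1998 is a listed holiday. The next qualifying day is April 16, 1998.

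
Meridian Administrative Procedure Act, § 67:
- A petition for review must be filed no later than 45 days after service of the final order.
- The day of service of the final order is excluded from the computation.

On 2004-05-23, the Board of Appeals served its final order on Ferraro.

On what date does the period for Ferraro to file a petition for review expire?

July 7, 2004

45 days after 2004-05-23 is July 7, 2004.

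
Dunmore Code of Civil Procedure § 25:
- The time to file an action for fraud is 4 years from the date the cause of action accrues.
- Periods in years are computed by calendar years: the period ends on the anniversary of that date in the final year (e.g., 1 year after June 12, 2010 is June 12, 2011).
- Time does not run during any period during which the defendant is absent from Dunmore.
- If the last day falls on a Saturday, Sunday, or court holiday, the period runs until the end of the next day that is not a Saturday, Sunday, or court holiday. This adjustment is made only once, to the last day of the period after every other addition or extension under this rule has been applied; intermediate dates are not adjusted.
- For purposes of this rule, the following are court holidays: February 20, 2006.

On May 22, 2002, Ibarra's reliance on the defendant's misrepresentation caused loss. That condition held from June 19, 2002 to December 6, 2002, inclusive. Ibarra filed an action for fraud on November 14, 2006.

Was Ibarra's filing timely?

4 years after May 22, 2002 is May 22, 2006.
From June 19, 2002 through December 6, 2002 inclusive is 171 days; tolling adds 171 days: May 22, 2006 + 171 days = November 9, 2006.
November 9, 2006 is a Thursday and not a court holiday, so no extension applies.
The deadline is November 9, 2006; the filing on November 14, 2006 is after that date.

No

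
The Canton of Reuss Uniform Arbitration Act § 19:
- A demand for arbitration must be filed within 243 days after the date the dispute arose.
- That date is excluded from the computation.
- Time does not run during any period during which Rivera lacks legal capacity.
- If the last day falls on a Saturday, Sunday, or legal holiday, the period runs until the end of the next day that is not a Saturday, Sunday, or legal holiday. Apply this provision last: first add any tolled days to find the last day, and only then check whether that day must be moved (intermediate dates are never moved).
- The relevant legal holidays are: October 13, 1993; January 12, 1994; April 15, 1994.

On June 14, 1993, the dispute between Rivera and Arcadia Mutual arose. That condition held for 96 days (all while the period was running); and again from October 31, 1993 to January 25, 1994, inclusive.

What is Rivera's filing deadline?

243 days after June 14, 1993 is February 12, 1994.
Tolling adds 96 days: February 12, 1994 + 96 days = May 19, 1994.
From October 31, 1993 through January 25, 1994 inclusive is 87 days; tolling adds 87 days: May 19, 1994 + 87 days = August 14, 1994.
August 14, 1994 is Sunday. The next qualifying day is August 15, 1994.

August 15, 1994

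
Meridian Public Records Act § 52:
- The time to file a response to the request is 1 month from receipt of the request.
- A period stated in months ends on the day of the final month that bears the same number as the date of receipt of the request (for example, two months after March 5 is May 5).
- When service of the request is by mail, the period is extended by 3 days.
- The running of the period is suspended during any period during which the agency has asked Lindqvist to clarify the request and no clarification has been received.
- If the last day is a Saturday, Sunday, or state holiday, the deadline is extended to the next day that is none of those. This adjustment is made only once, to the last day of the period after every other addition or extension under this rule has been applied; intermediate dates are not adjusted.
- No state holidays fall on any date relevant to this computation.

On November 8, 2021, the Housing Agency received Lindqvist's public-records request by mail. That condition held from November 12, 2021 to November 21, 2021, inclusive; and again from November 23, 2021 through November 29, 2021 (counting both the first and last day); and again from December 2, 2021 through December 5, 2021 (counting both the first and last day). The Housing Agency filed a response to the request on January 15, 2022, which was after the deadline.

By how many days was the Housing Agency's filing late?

1 month after November 8, 2021 is December 8, 2021.
Service was by mail, adding 3 days: December 8, 2021 + 3 days = December 11, 2021.
From November 12, 2021 through November 21, 2021 inclusive is 10 days; tolling adds 10 days: December 11, 2021 + 10 days = December 21, 2021.
From November 23, 2021 through November 29, 2021 inclusive is 7 days; tolling adds 7 days: December 21, 2021 + 7 days = December 28, 2021.
From December 2, 2021 through December 5, 2021 inclusive is 4 days; tolling adds 4 days: December 28, 2021 + 4 days = January 1, 2022.
January 1, 2022 is Saturday; January 2, 2022 is Sunday. The next qualifying day is January 3, 2022.
The deadline is January 3, 2022; from January 3, 2022 to January 15, 2022 is 12 days.

12 days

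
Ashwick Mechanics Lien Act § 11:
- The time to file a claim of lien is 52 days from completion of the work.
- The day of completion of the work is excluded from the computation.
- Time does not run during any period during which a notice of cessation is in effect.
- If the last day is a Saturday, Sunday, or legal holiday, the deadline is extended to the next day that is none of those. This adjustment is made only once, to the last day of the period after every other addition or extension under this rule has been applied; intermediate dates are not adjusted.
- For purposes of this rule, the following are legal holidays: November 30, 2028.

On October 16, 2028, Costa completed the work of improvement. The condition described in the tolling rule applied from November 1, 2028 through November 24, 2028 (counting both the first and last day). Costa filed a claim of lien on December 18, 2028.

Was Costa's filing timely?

Yes

52 days after October 16, 2028 is December 7, 2028.
From November 1, 2028 through November 24, 2028 inclusive is 24 days; tolling adds 24 days: December 7, 2028 + 24 days = December 31, 2028.
December 31, 2028 is Sunday. The next qualifying day is January 1, 2029.
The deadline is January 1, 2029; the filing on December 18, 2028 is on or before that date.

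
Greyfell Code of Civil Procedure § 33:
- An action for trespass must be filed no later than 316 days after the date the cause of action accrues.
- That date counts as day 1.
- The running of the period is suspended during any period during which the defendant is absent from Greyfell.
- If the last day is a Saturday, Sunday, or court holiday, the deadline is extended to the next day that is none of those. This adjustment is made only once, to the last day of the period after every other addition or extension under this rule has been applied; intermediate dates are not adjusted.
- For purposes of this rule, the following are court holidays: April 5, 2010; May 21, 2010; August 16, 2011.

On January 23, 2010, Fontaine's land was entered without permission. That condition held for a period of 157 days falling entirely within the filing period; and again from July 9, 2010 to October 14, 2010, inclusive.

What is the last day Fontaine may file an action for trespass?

August 17, 2011

Counting January 23, 2010 as day 1, day 316 is December 4, 2010.
Tolling adds 157 days: December 4, 2010 + 157 days = May 10, 2011.
From July 9, 2010 through October 14, 2010 inclusive is 98 days; tolling adds 98 days: May 10, 2011 + 98 days = August 16, 2011.
August 16, 2011 is a listed holiday. The next qualifying day is August 17, 2011.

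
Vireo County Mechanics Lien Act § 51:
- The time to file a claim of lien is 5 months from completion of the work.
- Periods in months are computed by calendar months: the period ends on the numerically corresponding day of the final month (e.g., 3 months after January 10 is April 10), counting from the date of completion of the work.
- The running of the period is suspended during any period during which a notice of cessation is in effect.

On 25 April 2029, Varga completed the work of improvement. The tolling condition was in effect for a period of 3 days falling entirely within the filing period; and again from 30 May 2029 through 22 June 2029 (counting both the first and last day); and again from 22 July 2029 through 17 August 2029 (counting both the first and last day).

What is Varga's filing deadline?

November 18, 2029

5 months after 25 April 2029 is September 25, 2029.
Tolling adds 3 days: September 25, 2029 + 3 days = September 28, 2029.
From May 30, 2029 through June 22, 2029 inclusive is 24 days; tolling adds 24 days: September 28, 2029 + 24 days = October 22, 2029.
From July 22, 2029 through August 17, 2029 inclusive is 27 days; tolling adds 27 days: October 22, 2029 + 27 days = November 18, 2029.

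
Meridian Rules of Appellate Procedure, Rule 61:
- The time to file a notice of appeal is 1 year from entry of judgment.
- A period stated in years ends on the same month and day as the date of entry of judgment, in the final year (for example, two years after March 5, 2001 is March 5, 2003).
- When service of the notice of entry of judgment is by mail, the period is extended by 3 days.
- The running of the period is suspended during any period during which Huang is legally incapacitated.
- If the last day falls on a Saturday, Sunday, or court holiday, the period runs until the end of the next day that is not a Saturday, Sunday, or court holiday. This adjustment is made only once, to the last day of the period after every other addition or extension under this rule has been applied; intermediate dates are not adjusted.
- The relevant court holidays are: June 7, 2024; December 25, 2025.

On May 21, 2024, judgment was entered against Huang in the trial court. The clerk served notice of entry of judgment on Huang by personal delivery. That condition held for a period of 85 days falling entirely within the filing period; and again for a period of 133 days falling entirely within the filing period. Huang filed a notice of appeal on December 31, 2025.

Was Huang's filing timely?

No

1 year after May 21, 2024 is May 21, 2025.
Service was not by mail, so no mail extension applies.
Tolling adds 85 days: May 21, 2025 + 85 days = August 14, 2025.
Tolling adds 133 days: August 14, 2025 + 133 days = December 25, 2025.
December 25, 2025 is a listed holiday. The next qualifying day is December 26, 2025.
The deadline is December 26, 2025; the filing on December 31, 2025 is after that date.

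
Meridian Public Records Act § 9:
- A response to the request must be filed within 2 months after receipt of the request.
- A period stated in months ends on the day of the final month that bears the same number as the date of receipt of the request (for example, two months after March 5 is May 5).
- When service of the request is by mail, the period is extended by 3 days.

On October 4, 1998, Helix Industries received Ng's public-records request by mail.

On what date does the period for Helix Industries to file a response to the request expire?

December 7, 1998

2 months after October 4, 1998 is December 4, 1998.
Service was by mail, adding 3 days: December 4, 1998 + 3 days = December 7, 1998.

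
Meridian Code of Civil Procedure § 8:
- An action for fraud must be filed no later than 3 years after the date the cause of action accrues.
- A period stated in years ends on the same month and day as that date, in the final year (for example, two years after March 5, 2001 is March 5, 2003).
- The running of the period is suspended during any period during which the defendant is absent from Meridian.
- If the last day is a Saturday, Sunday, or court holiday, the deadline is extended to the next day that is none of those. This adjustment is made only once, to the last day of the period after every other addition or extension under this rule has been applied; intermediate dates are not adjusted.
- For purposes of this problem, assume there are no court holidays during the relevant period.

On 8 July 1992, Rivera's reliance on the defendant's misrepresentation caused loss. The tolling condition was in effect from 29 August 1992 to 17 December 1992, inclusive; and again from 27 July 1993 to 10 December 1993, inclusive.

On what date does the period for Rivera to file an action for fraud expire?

March 12, 1996

3 years after 8 July 1992 is July 8, 1995.
From August 29, 1992 through December 17, 1992 inclusive is 111 days; tolling adds 111 days: July 8, 1995 + 111 days = October 27, 1995.
From July 27, 1993 through December 10, 1993 inclusive is 137 days; tolling adds 137 days: October 27, 1995 + 137 days = March 12, 1996.
March 12, 1996 is a Tuesday and not a court holiday, so no extension applies.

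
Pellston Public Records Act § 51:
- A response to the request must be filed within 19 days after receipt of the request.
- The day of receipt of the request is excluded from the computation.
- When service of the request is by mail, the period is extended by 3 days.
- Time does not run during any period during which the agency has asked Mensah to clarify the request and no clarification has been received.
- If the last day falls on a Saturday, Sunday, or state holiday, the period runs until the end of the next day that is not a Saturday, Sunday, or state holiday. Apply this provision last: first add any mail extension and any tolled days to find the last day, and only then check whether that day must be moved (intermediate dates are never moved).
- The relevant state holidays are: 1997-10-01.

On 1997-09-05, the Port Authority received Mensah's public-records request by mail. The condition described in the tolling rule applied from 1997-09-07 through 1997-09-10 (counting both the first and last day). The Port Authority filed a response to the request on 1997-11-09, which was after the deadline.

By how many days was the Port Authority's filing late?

19 days after 1997-09-05 is September 24, 1997.
Service was by mail, adding 3 days: September 24, 1997 + 3 days = September 27, 1997.
From September 7, 1997 through September 10, 1997 inclusive is 4 days; tolling adds 4 days: September 27, 1997 + 4 days = October 1, 1997.
October 1, 1997 is a listed holiday. The next qualifying day is October 2, 1997.
The deadline is October 2, 1997; from October 2, 1997 to November 9, 1997 is 38 days.

38 days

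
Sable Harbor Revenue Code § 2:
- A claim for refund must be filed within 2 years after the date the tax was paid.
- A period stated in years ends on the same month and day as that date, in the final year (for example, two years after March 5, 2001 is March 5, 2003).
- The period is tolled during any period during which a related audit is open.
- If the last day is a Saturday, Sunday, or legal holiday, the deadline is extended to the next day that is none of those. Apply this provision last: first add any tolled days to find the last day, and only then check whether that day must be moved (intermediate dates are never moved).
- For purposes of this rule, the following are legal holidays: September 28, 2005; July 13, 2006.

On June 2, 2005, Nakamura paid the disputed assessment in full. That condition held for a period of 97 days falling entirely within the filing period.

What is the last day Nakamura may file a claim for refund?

September 7, 2007

2 years after June 2, 2005 is June 2, 2007.
Tolling adds 97 days: June 2, 2007 + 97 days = September 7, 2007.
September 7, 2007 is a Friday and not a legal holiday, so no extension applies.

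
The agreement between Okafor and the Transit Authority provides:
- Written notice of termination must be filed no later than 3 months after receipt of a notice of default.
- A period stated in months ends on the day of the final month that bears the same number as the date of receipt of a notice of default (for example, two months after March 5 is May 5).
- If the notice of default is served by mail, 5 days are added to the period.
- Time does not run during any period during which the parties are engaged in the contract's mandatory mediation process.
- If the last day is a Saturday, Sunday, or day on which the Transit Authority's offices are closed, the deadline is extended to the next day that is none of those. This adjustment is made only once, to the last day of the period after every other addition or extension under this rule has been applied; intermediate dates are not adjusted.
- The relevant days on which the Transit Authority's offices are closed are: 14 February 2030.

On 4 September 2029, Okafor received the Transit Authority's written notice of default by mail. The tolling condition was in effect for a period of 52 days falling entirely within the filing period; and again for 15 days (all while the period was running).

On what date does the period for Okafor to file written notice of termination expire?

3 months after 4 September 2029 is December 4, 2029.
Service was by mail, adding 5 days: December 4, 2029 + 5 days = December 9, 2029.
Tolling adds 52 days: December 9, 2029 + 52 days = January 30, 2030.
Tolling adds 15 days: January 30, 2030 + 15 days = February 14, 2030.
February 14, 2030 is a listed holiday. The next qualifying day is February 15, 2030.

February 15, 2030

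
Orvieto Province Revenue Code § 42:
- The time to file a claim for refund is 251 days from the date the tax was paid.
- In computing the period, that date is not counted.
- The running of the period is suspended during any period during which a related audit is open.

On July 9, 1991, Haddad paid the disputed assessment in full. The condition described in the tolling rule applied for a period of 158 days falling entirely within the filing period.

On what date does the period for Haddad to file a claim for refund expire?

August 21, 1992

251 days after July 9, 1991 is March 16, 1992.
Tolling adds 158 days: March 16, 1992 + 158 days = August 21, 1992.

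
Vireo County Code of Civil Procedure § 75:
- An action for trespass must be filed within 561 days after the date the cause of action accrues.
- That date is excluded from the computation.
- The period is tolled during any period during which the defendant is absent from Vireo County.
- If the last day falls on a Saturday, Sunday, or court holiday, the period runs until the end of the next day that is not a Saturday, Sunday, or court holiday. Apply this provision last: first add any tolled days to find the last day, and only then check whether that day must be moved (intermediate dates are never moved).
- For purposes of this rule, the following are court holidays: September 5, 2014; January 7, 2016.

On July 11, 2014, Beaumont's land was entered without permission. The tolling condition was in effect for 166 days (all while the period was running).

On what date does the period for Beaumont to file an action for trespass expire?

561 days after July 11, 2014 is January 23, 2016.
Tolling adds 166 days: January 23, 2016 + 166 days = July 7, 2016.
July 7, 2016 is a Thursday and not a court holiday, so no extension applies.

July 7, 2016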